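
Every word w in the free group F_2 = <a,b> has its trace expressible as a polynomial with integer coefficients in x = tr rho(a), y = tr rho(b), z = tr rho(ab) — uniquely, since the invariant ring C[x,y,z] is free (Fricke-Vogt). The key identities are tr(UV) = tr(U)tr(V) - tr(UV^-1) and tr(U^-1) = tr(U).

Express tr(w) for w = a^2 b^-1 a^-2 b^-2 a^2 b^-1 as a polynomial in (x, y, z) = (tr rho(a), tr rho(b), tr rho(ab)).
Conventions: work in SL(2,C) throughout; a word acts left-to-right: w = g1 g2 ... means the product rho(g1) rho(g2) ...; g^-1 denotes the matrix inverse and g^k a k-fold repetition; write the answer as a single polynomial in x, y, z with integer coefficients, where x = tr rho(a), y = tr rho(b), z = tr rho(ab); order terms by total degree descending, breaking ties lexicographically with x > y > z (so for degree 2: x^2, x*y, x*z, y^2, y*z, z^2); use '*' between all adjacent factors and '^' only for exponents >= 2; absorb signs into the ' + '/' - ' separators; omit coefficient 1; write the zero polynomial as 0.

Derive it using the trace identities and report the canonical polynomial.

x^5*y^3*z - x^6*y^2 - x^4*y^4 - 2*x^4*y^2*z^2 + x^5*y*z + x^3*y*z^3 + 5*x^4*y^2 + 2*x^2*y^4 + x^2*y^2*z^2 - 4*x^3*y*z - x*y^3*z - 7*x^2*y^2 - y^4 + 2*x*y*z + x^2 + 4*y^2 - 2

and trace(a^2) = trace(a) trace(a) - trace(1)   [square of a] = x^2 - 2
trace(a^2 b) = trace(a) trace(b a) - trace(b)   [square of a] = x*z - y
trace(a^2 b^-1) = trace(a^2) trace(b) - trace(a^2 b)   [inverse elimination on b] = x^2*y - x*z - y
and trace(b^-1 a^2 b^-1) = trace(a^2 b^-1) trace(b) - trace(a^2)   [inverse elimination on b] = x^2*y^2 - x*y*z - x^2 - y^2 + 2
trace(b^-2 a^2 b^-1) = trace(b^-1 a^2 b^-1) trace(b) - trace(b^-1 a^2)   [inverse elimination on b] = x^2*y^3 - x*y^2*z - 2*x^2*y - y^3 + x*z + 3*y
and trace(a^2 b a) = trace(a) trace(b a^2) - trace(b a)   [square of a] = x^2*z - x*y - z
trace(a^4 b) = trace(a) trace(a^2 b a) - trace(a^2 b)   [square of a] = x^3*z - x^2*y - 2*x*z + y
and trace(a^3) = trace(a) trace(a^2) - trace(a)   [square of a] = x^3 - 3*x
and trace(a^4) = trace(a) trace(a^3) - trace(a^2)   [square of a] = x^4 - 4*x^2 + 2
trace(b a^4 b) = trace(b) trace(a^4 b) - trace(a^4)   [square of b] = x^3*y*z - x^4 - x^2*y^2 - 2*x*y*z + 4*x^2 + y^2 - 2
next, trace(b a b a) = trace(b a) trace(b a) - trace(1)   [split at a repeated b] = z^2 - 2
trace(b a b) = trace(b) trace(a b) - trace(a)   [square of b] = y*z - x
next, trace(a b a b a) = trace(a) trace(b a b a) - trace(b a b)   [square of a] = x*z^2 - y*z - x
and trace(a b a b a^2) = trace(a) trace(a b a b a) - trace(a b a b)   [square of a] = x^2*z^2 - x*y*z - x^2 - z^2 + 2
next, trace(b a^4 b a) = trace(a) trace(a b a b a^2) - trace(a b a b a)   [square of a] = x^3*z^2 - x^2*y*z - x^3 - 2*x*z^2 + y*z + 3*x
and trace(a^-1 b a^4 b) = trace(b a^4 b) trace(a) - trace(b a^4 b a)   [inverse elimination on a] = x^4*y*z - x^5 - x^3*y^2 - x^3*z^2 - x^2*y*z + 5*x^3 + x*y^2 + 2*x*z^2 - y*z - 5*x
trace(a^4 b a^-2 b) = trace(a^-1 b a^4 b) trace(a) - trace(a^-1 b a^4 b a)   [inverse elimination on a] = x^5*y*z - x^6 - x^4*y^2 - x^4*z^2 - 2*x^3*y*z + 6*x^4 + 2*x^2*y^2 + 2*x^2*z^2 + x*y*z - 9*x^2 - y^2 + 2
and trace(a^2 b a^-2 b^-1 a^2) = trace(a^4 b a^-2) trace(b) - trace(a^4 b a^-2 b)   [inverse elimination on b] = -x^5*y*z + x^6 + x^4*y^2 + x^4*z^2 + 2*x^3*y*z - 6*x^4 - 2*x^2*y^2 - 2*x^2*z^2 + 9*x^2 - 2
trace(b a^2 b) = trace(b) trace(a^2 b) - trace(a^2)   [square of b] = x*y*z - x^2 - y^2 + 2
and trace(a b a^2 b a) = trace(a) trace(b a^2 b a) - trace(b a^2 b)   [square of a] = x^2*z^2 - 2*x*y*z + y^2 - 2
trace(a^2 b a^2 b a) = trace(a) trace(a b a^2 b a) - trace(a b a^2 b)   [square of a] = x^3*z^2 - 2*x^2*y*z + x*y^2 - x*z^2 + y*z - x
trace(b a b a b a) = trace(b a b a) trace(b a) - trace(a b)   [split at a repeated b] = z^3 - 3*z
and trace(b a b a b) = trace(b) trace(a b a b) - trace(a b a)   [square of b] = y*z^2 - x*z - y
next, trace(b a b a^2 b a) = trace(a) trace(b a b a b a) - trace(b a b a b)   [square of a] = x*z^3 - y*z^2 - 2*x*z + y
trace(b a b a^2 b) = trace(b) trace(a b a^2 b) - trace(a b a^2)   [square of b] = x*y*z^2 - x^2*z - y^2*z + z
next, trace(a^2 b a^2 b a b) = trace(a) trace(b a b a^2 b a) - trace(b a b a^2 b)   [square of a] = x^2*z^3 - 2*x*y*z^2 - x^2*z + y^2*z + x*y - z
trace(b^-1 a^2 b a^2 b a) = trace(a^2 b a^2 b a) trace(b) - trace(a^2 b a^2 b a b)   [inverse elimination on b] = x^3*y*z^2 - 2*x^2*y^2*z - x^2*z^3 + x*y^3 + x*y*z^2 + x^2*z - 2*x*y + z
next, trace(a^-1 b^-1 a^2 b a^2 b) = trace(b^-1 a^2 b a^2 b) trace(a) - trace(b^-1 a^2 b a^2 b a)   [inverse elimination on a] = -x^3*y*z^2 + x^4*z + 2*x^2*y^2*z + x^2*z^3 - x^3*y - x*y^3 - x*y*z^2 - 3*x^2*z + 3*x*y - z
next, trace(a^2 b a^-2 b^-1 a^2 b) = trace(a^-1 b^-1 a^2 b a^2 b) trace(a) - trace(a^-1 b^-1 a^2 b a^2 b a)   [inverse elimination on a] = -x^4*y*z^2 + x^5*z + 2*x^3*y^2*z + x^3*z^3 - x^4*y - x^2*y^3 - x^2*y*z^2 - 4*x^3*z + 4*x^2*y + x*z - y
and trace(a^2 b^-1 a^2 b a^-2 b^-1) = trace(a^2 b a^-2 b^-1 a^2) trace(b) - trace(a^2 b a^-2 b^-1 a^2 b)   [inverse elimination on b] = -x^5*y^2*z + x^6*y + x^4*y^3 + 2*x^4*y*z^2 - x^5*z - x^3*z^3 - 5*x^4*y - x^2*y^3 - x^2*y*z^2 + 4*x^3*z + 5*x^2*y - x*z - y
trace(a^-2 b^-2 a^2 b^-1 a^2 b) = trace(a^2 b^-1 a^2 b a^-2 b^-1) trace(b) - trace(a^2 b^-1 a^2 b a^-2)   [inverse elimination on b] = -x^5*y^3*z + x^6*y^2 + x^4*y^4 + 2*x^4*y^2*z^2 - x^5*y*z - x^3*y*z^3 - 5*x^4*y^2 - x^2*y^4 - x^2*y^2*z^2 + 4*x^3*y*z + 5*x^2*y^2 - x*y*z - x^2 - y^2 + 2
trace(a^2 b^-1 a^-2 b^-2 a^2 b^-1) = trace(a^-2 b^-2 a^2 b^-1 a^2) trace(b) - trace(a^-2 b^-2 a^2 b^-1 a^2 b)   [inverse elimination on b] = x^5*y^3*z - x^6*y^2 - x^4*y^4 - 2*x^4*y^2*z^2 + x^5*y*z + x^3*y*z^3 + 5*x^4*y^2 + 2*x^2*y^4 + x^2*y^2*z^2 - 4*x^3*y*z - x*y^3*z - 7*x^2*y^2 - y^4 + 2*x*y*z + x^2 + 4*y^2 - 2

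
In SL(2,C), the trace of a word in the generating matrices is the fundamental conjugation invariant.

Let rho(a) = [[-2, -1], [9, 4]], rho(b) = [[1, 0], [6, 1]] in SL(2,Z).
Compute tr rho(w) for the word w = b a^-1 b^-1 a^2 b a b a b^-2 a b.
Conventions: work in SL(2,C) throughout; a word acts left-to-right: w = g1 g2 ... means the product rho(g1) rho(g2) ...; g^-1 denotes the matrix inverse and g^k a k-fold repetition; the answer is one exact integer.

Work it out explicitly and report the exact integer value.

rho(b) = [[1, 0], [6, 1]]
... * rho(a^-1) = [[4, 1], [-9, -2]]  ->  [[4, 1], [15, 4]]
... * rho(b^-1) = [[1, 0], [-6, 1]]  ->  [[-2, 1], [-9, 4]]
... * rho(a) = [[-2, -1], [9, 4]]  ->  [[13, 6], [54, 25]]
... * rho(a) = [[-2, -1], [9, 4]]  ->  [[28, 11], [117, 46]]
... * rho(b) = [[1, 0], [6, 1]]  ->  [[94, 11], [393, 46]]
... * rho(a) = [[-2, -1], [9, 4]]  ->  [[-89, -50], [-372, -209]]
... * rho(b) = [[1, 0], [6, 1]]  ->  [[-389, -50], [-1626, -209]]
... * rho(a) = [[-2, -1], [9, 4]]  ->  [[328, 189], [1371, 790]]
... * rho(b^-1) = [[1, 0], [-6, 1]]  ->  [[-806, 189], [-3369, 790]]
... * rho(b^-1) = [[1, 0], [-6, 1]]  ->  [[-1940, 189], [-8109, 790]]
... * rho(a) = [[-2, -1], [9, 4]]  ->  [[5581, 2696], [23328, 11269]]
... * rho(b) = [[1, 0], [6, 1]]  ->  [[21757, 2696], [90942, 11269]]
tr = 21757 + 11269 = 33026

33026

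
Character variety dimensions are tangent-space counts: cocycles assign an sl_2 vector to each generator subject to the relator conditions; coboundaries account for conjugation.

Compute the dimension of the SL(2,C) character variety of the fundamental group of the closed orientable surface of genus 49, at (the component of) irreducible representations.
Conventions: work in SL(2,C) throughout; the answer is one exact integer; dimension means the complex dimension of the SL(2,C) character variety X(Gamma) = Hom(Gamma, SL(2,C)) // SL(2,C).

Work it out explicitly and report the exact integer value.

288

pi_1 of the closed genus-49 surface has 98 generators bound by the single product-of-commutators relator.
A cocycle assigns one sl_2 vector per generator subject to the relator condition d_2(z) = 0: dim of the unconstrained space is 3*2g = 294.
H^2 = coker(d_2) is dual to H^0 = 0 at irreducible rho (Poincare duality), so d_2 is onto: dim Z^1 = 291.
dim B^1 = 3 (coboundaries, injective at irreducible rho).
dim X = dim H^1 = 291 - 3 = 288.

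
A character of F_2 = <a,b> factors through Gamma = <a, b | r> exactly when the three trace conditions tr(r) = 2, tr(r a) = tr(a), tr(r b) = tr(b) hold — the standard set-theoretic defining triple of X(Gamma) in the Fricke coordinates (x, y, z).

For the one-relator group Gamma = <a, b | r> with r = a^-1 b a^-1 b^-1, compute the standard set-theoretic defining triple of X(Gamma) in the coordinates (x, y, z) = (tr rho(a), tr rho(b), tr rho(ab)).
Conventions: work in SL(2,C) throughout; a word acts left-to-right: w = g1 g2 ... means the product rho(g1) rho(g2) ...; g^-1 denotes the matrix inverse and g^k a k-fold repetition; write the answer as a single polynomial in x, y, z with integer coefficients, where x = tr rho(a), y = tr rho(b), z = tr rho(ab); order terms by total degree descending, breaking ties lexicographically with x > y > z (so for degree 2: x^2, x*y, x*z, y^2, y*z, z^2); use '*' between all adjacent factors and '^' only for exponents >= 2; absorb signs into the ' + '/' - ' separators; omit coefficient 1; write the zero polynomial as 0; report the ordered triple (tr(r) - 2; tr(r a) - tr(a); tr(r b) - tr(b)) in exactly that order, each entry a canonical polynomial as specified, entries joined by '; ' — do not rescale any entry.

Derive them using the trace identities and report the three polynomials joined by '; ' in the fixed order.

tr(b a^-1) = tr(b) * tr(a) - tr(b a)   [inverse elimination on a] = x*y - z
reduce: tr(a^-1 b a^-1) = tr(b a^-1) * tr(a) - tr(b)   [inverse elimination on a] = x^2*y - x*z - y
so tr(b^2) = tr(b) * tr(b) - tr(1)   [square of b] = y^2 - 2
reduce: tr(b^2 a) = tr(b) * tr(a b) - tr(a)   [square of b] = y*z - x
tr(b a^-1 b) = tr(b^2) * tr(a) - tr(b^2 a)   [inverse elimination on a] = x*y^2 - y*z - x
tr(b a b a) = tr(b a) * tr(b a) - tr(1)   [split at a repeated b] = z^2 - 2
tr(b a^-1 b a) = tr(b a b) * tr(a) - tr(b a b a)   [inverse elimination on a] = x*y*z - x^2 - z^2 + 2
tr(a^-1 b a^-1 b) = tr(b a^-1 b) * tr(a) - tr(b a^-1 b a)   [inverse elimination on a] = x^2*y^2 - 2*x*y*z + z^2 - 2
tr(a^-1 b a^-1 b^-1) = tr(a^-1 b a^-1) * tr(b) - tr(a^-1 b a^-1 b)   [inverse elimination on b] = x*y*z - y^2 - z^2 + 2
assemble the triple (tr(r) - 2; tr(r a) - x; tr(r b) - y)

x*y*z - y^2 - z^2; 0; x^2*y - x*z - 2*y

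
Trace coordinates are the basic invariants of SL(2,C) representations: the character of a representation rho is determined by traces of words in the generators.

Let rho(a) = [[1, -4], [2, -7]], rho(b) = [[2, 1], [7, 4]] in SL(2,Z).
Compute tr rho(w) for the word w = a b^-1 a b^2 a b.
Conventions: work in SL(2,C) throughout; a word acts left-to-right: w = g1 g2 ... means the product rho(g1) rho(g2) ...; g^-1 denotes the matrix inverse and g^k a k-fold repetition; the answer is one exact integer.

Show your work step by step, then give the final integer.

264894

rho(a) = [[1, -4], [2, -7]]
... * rho(b^-1) = [[4, -1], [-7, 2]]  ->  [[32, -9], [57, -16]]
... * rho(a) = [[1, -4], [2, -7]]  ->  [[14, -65], [25, -116]]
... * rho(b) = [[2, 1], [7, 4]]  ->  [[-427, -246], [-762, -439]]
... * rho(b) = [[2, 1], [7, 4]]  ->  [[-2576, -1411], [-4597, -2518]]
... * rho(a) = [[1, -4], [2, -7]]  ->  [[-5398, 20181], [-9633, 36014]]
... * rho(b) = [[2, 1], [7, 4]]  ->  [[130471, 75326], [232832, 134423]]
tr = 130471 + 134423 = 264894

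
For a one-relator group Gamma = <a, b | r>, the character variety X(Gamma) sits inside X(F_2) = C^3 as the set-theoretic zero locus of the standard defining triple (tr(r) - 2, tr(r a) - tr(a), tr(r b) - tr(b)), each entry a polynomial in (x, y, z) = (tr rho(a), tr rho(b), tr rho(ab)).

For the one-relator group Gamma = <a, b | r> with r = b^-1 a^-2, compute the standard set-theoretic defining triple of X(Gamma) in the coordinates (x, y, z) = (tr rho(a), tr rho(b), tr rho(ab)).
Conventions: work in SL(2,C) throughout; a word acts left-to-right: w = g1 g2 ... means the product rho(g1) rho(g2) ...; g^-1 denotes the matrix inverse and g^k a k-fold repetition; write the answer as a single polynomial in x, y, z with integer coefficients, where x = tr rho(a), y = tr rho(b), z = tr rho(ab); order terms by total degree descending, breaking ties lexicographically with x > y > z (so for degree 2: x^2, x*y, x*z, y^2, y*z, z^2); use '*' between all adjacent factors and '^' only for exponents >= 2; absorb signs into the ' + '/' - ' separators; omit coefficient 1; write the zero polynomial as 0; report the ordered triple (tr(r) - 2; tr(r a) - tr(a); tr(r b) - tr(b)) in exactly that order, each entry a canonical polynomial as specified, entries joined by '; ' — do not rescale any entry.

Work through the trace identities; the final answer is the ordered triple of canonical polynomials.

x*z - y - 2; -x + z; x^2 - y - 2

trace(b^-1) = trace(b) = y
trace(b^-1 a) = trace(a) trace(b) - trace(a b)   [inverse elimination on b] = x*y - z
use: trace(b^-1 a^-1) = trace(b^-1) trace(a) - trace(b^-1 a)   [inverse elimination on a] = z
apply: trace(b^-1 a^-2) = trace(b^-1 a^-1) trace(a) - trace(b^-1)   [inverse elimination on a] = x*z - y
apply: trace(a^-2) = trace(a^-1) trace(a) - trace(1)  (eliminate a^-1) = x^2 - 2
assemble the triple (trace(r) - 2; trace(r a) - x; trace(r b) - y)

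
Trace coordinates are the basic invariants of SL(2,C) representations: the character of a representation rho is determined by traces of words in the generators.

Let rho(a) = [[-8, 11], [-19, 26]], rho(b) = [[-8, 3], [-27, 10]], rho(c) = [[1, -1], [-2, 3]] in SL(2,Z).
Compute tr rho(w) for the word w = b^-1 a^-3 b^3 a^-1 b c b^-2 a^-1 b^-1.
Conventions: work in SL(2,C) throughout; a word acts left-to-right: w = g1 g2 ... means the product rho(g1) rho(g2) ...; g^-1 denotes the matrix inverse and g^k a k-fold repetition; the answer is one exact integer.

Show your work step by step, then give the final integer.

rho(b^-1) = [[10, -3], [27, -8]]
... * rho(a^-1) = [[26, -11], [19, -8]]  ->  [[203, -86], [550, -233]]
... * rho(a^-1) = [[26, -11], [19, -8]]  ->  [[3644, -1545], [9873, -4186]]
... * rho(a^-1) = [[26, -11], [19, -8]]  ->  [[65389, -27724], [177164, -75115]]
... * rho(b) = [[-8, 3], [-27, 10]]  ->  [[225436, -81073], [610793, -219658]]
... * rho(b) = [[-8, 3], [-27, 10]]  ->  [[385483, -134422], [1044422, -364201]]
... * rho(b) = [[-8, 3], [-27, 10]]  ->  [[545530, -187771], [1478051, -508744]]
... * rho(a^-1) = [[26, -11], [19, -8]]  ->  [[10616131, -4498662], [28763190, -12188609]]
... * rho(b) = [[-8, 3], [-27, 10]]  ->  [[36534826, -13138227], [98986923, -35596520]]
... * rho(c) = [[1, -1], [-2, 3]]  ->  [[62811280, -75949507], [170179963, -205776483]]
... * rho(b^-1) = [[10, -3], [27, -8]]  ->  [[-1422523889, 419162216], [-3854165411, 1135671975]]
... * rho(b^-1) = [[10, -3], [27, -8]]  ->  [[-2907859058, 914273939], [-7878510785, 2477120433]]
... * rho(a^-1) = [[26, -11], [19, -8]]  ->  [[-58233130667, 24672258126], [-157775992183, 66846655171]]
... * rho(b^-1) = [[10, -3], [27, -8]]  ->  [[83819662732, -22678673007], [227099767787, -61445264819]]
tr = 83819662732 + -61445264819 = 22374397913

22374397913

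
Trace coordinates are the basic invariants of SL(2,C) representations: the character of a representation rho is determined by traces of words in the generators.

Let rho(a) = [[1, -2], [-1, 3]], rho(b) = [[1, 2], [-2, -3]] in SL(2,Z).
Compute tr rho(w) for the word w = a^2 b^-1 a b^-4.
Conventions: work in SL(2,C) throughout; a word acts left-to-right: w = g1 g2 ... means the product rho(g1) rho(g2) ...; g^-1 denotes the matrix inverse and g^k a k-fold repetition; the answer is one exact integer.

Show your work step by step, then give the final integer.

34

rho(a) = [[1, -2], [-1, 3]]
... * rho(a) = [[1, -2], [-1, 3]]  ->  [[3, -8], [-4, 11]]
... * rho(b^-1) = [[-3, -2], [2, 1]]  ->  [[-25, -14], [34, 19]]
... * rho(a) = [[1, -2], [-1, 3]]  ->  [[-11, 8], [15, -11]]
... * rho(b^-1) = [[-3, -2], [2, 1]]  ->  [[49, 30], [-67, -41]]
... * rho(b^-1) = [[-3, -2], [2, 1]]  ->  [[-87, -68], [119, 93]]
... * rho(b^-1) = [[-3, -2], [2, 1]]  ->  [[125, 106], [-171, -145]]
... * rho(b^-1) = [[-3, -2], [2, 1]]  ->  [[-163, -144], [223, 197]]
tr = -163 + 197 = 34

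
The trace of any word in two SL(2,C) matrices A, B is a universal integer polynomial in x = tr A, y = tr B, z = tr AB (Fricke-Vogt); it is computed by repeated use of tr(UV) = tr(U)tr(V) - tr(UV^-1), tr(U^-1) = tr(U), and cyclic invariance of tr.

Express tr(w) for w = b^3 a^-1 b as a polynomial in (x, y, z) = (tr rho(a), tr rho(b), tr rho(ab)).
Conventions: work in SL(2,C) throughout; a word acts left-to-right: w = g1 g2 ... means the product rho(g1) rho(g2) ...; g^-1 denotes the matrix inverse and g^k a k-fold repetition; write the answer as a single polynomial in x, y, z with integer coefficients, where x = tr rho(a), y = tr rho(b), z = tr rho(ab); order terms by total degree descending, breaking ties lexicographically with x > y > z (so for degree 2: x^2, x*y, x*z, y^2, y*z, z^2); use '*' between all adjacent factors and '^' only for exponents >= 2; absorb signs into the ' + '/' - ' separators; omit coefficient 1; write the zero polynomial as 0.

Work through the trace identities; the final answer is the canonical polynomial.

tr(b^2) = tr(b) tr(b) - tr(1)  (reduce the b square) = y^2 - 2
and tr(b^3) = tr(b) tr(b^2) - tr(b)  (reduce the b square) = y^3 - 3*y
tr(b^4) = tr(b) tr(b^3) - tr(b^2)  (reduce the b square) = y^4 - 4*y^2 + 2
and tr(a b^2) = tr(b) tr(a b) - tr(a)  (reduce the b square) = y*z - x
tr(b a b^2) = tr(b) tr(a b^2) - tr(a b)  (reduce the b square) = y^2*z - x*y - z
next, tr(b^4 a) = tr(b) tr(b a b^2) - tr(b a b)  (reduce the b square) = y^3*z - x*y^2 - 2*y*z + x
tr(b^3 a^-1 b) = tr(b^4) tr(a) - tr(b^4 a)  (eliminate a^-1) = x*y^4 - y^3*z - 3*x*y^2 + 2*y*z + x

x*y^4 - y^3*z - 3*x*y^2 + 2*y*z + x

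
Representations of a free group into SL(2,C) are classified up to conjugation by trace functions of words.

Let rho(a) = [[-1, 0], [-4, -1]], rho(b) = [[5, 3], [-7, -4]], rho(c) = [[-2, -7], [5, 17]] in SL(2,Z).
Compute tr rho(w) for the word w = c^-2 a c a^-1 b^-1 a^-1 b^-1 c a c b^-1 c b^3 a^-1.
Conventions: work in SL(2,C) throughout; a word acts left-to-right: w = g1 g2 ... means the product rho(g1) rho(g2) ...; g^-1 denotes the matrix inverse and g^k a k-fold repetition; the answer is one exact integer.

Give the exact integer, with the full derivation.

-7138152011

rho(c^-1) = [[17, 7], [-5, -2]]
... * rho(c^-1) = [[17, 7], [-5, -2]]  ->  [[254, 105], [-75, -31]]
... * rho(a) = [[-1, 0], [-4, -1]]  ->  [[-674, -105], [199, 31]]
... * rho(c) = [[-2, -7], [5, 17]]  ->  [[823, 2933], [-243, -866]]
... * rho(a^-1) = [[-1, 0], [4, -1]]  ->  [[10909, -2933], [-3221, 866]]
... * rho(b^-1) = [[-4, -3], [7, 5]]  ->  [[-64167, -47392], [18946, 13993]]
... * rho(a^-1) = [[-1, 0], [4, -1]]  ->  [[-125401, 47392], [37026, -13993]]
... * rho(b^-1) = [[-4, -3], [7, 5]]  ->  [[833348, 613163], [-246055, -181043]]
... * rho(c) = [[-2, -7], [5, 17]]  ->  [[1399119, 4590335], [-413105, -1355346]]
... * rho(a) = [[-1, 0], [-4, -1]]  ->  [[-19760459, -4590335], [5834489, 1355346]]
... * rho(c) = [[-2, -7], [5, 17]]  ->  [[16569243, 60287518], [-4892248, -17800541]]
... * rho(b^-1) = [[-4, -3], [7, 5]]  ->  [[355735654, 251729861], [-105034795, -74325961]]
... * rho(c) = [[-2, -7], [5, 17]]  ->  [[547177997, 1789258059], [-161560215, -528297772]]
... * rho(b) = [[5, 3], [-7, -4]]  ->  [[-9788916428, -5515498245], [2890283329, 1628510443]]
... * rho(b) = [[5, 3], [-7, -4]]  ->  [[-10336094425, -7304756304], [3051843544, 2156808215]]
... * rho(b) = [[5, 3], [-7, -4]]  ->  [[-547177997, -1789258059], [161560215, 528297772]]
... * rho(a^-1) = [[-1, 0], [4, -1]]  ->  [[-6609854239, 1789258059], [1951630873, -528297772]]
tr = -6609854239 + -528297772 = -7138152011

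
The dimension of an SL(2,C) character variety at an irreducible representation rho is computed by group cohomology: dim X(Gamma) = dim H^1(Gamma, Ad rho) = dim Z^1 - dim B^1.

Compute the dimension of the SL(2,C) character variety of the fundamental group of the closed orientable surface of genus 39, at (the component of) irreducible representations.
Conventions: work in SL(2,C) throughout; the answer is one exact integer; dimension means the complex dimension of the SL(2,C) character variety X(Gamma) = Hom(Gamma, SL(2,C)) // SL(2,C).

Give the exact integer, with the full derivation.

228

Gamma = pi_1(Sigma_39) = < a_1, b_1, ..., a_39, b_39 | prod [a_i, b_i] > has 2g = 78 generators and 1 relator.
A cocycle assigns one sl_2 vector per generator subject to the relator condition d_2(z) = 0: dim of the unconstrained space is 3*2g = 234.
H^2 = coker(d_2) is dual to H^0 = 0 at irreducible rho (Poincare duality), so d_2 is onto: dim Z^1 = 231.
Coboundaries contribute dim B^1 = 3 (injective at irreducible rho).
dim H^1 = 231 - 3 = 228 = dim X.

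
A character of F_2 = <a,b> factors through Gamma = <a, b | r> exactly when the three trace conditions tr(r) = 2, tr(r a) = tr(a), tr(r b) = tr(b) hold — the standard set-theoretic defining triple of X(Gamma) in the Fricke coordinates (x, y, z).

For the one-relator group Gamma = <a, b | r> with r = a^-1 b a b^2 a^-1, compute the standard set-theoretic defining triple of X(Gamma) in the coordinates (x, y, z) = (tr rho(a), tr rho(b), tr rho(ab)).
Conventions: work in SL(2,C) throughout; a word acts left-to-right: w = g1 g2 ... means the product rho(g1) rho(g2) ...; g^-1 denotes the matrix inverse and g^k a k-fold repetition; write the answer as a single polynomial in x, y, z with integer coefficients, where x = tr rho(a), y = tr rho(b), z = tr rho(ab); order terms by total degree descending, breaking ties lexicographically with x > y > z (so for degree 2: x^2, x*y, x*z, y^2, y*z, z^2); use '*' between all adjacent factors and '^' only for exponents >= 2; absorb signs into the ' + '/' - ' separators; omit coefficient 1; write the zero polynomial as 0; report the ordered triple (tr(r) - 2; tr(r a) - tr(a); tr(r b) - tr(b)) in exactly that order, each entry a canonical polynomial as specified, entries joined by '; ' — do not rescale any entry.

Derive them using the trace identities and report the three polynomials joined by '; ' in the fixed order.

x^2*y^2*z - x^3*y - x*y*z^2 - y^2*z + 2*x*y + z - 2; x*y^2*z - x^2*y - y*z^2 - x + y; x^2*y^3*z - x^3*y^2 - 2*x*y^2*z^2 + x^2*y*z + y*z^3 + x*y^2 - 2*y*z + x - y

trace(b a b) = trace(b)*trace(a b) - trace(a) = y*z - x
trace(b a b^2) = trace(b)*trace(b a b) - trace(b a) = y^2*z - x*y - z
trace(a b a b) = trace(a b)*trace(a b) - trace(1)   [split at repeated a] = z^2 - 2
apply: trace(a b a) = trace(a)*trace(b a) - trace(b) = x*z - y
apply: trace(b a b^2 a) = trace(b)*trace(a b a b) - trace(a b a) = y*z^2 - x*z - y
use: trace(b a b^2 a^-1) = trace(b a b^2)*trace(a) - trace(b a b^2 a) = x*y^2*z - x^2*y - y*z^2 + y
use: trace(a^-1 b a b^2 a^-1) = trace(b a b^2 a^-1)*trace(a) - trace(b a b^2) = x^2*y^2*z - x^3*y - x*y*z^2 - y^2*z + 2*x*y + z
trace(b^2 a b^2) = trace(b)*trace(a b^3) - trace(a b^2)  (reduce the b square) = y^3*z - x*y^2 - 2*y*z + x
trace(a^2) = trace(a)*trace(a) - trace(1)  (reduce the a square) = x^2 - 2
use: trace(a b^2 a) = trace(b)*trace(a^2 b) - trace(a^2)  (reduce the b square) = x*y*z - x^2 - y^2 + 2
apply: trace(b^2 a b^2 a) = trace(b)*trace(a b^2 a b) - trace(a b^2 a)  (reduce the b square) = y^2*z^2 - 2*x*y*z + x^2 - 2
apply: trace(b a b^2 a^-1 b) = trace(b^2 a b^2)*trace(a) - trace(b^2 a b^2 a)  (eliminate a^-1) = x*y^3*z - x^2*y^2 - y^2*z^2 + 2
trace(b a b a b^2) = trace(b)*trace(a b a b^2) - trace(a b a b)  (reduce the b square) = y^2*z^2 - x*y*z - y^2 - z^2 + 2
trace(a b a b a b) = trace(b a)*trace(b a b a) - trace(b^-1 a^-1)  (split on b) = z^3 - 3*z
trace(a b a b a) = trace(a)*trace(b a b a) - trace(b a b)  (reduce the a square) = x*z^2 - y*z - x
use: trace(b a b a b^2 a) = trace(b)*trace(a b a b a b) - trace(a b a b a)  (reduce the b square) = y*z^3 - x*z^2 - 2*y*z + x
trace(b a b^2 a^-1 b a) = trace(b a b a b^2)*trace(a) - trace(b a b a b^2 a)  (eliminate a^-1) = x*y^2*z^2 - x^2*y*z - y*z^3 - x*y^2 + 2*y*z + x
trace(a^-1 b a b^2 a^-1 b) = trace(b a b^2 a^-1 b)*trace(a) - trace(b a b^2 a^-1 b a)  (eliminate a^-1) = x^2*y^3*z - x^3*y^2 - 2*x*y^2*z^2 + x^2*y*z + y*z^3 + x*y^2 - 2*y*z + x
assemble the triple (trace(r) - 2; trace(r a) - x; trace(r b) - y)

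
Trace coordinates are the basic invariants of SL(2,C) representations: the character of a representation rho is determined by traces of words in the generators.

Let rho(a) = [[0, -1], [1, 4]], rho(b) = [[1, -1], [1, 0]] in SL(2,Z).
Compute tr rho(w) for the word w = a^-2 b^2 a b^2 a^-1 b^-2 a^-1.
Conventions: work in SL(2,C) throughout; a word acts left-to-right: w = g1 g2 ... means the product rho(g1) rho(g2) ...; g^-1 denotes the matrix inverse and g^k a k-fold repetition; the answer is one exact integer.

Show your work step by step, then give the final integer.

2284

rho(a^-1) = [[4, 1], [-1, 0]]
... * rho(a^-1) = [[4, 1], [-1, 0]]  ->  [[15, 4], [-4, -1]]
... * rho(b) = [[1, -1], [1, 0]]  ->  [[19, -15], [-5, 4]]
... * rho(b) = [[1, -1], [1, 0]]  ->  [[4, -19], [-1, 5]]
... * rho(a) = [[0, -1], [1, 4]]  ->  [[-19, -80], [5, 21]]
... * rho(b) = [[1, -1], [1, 0]]  ->  [[-99, 19], [26, -5]]
... * rho(b) = [[1, -1], [1, 0]]  ->  [[-80, 99], [21, -26]]
... * rho(a^-1) = [[4, 1], [-1, 0]]  ->  [[-419, -80], [110, 21]]
... * rho(b^-1) = [[0, 1], [-1, 1]]  ->  [[80, -499], [-21, 131]]
... * rho(b^-1) = [[0, 1], [-1, 1]]  ->  [[499, -419], [-131, 110]]
... * rho(a^-1) = [[4, 1], [-1, 0]]  ->  [[2415, 499], [-634, -131]]
tr = 2415 + -131 = 2284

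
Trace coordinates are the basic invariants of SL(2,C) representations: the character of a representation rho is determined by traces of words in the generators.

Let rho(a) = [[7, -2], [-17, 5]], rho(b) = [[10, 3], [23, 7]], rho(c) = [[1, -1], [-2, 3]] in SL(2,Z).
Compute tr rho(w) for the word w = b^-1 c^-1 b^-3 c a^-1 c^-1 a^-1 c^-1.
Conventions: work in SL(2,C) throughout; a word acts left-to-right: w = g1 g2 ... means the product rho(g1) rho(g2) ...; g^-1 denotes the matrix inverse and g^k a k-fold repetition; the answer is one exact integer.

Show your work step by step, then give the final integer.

4300662

rho(b^-1) = [[7, -3], [-23, 10]]
... * rho(c^-1) = [[3, 1], [2, 1]]  ->  [[15, 4], [-49, -13]]
... * rho(b^-1) = [[7, -3], [-23, 10]]  ->  [[13, -5], [-44, 17]]
... * rho(b^-1) = [[7, -3], [-23, 10]]  ->  [[206, -89], [-699, 302]]
... * rho(b^-1) = [[7, -3], [-23, 10]]  ->  [[3489, -1508], [-11839, 5117]]
... * rho(c) = [[1, -1], [-2, 3]]  ->  [[6505, -8013], [-22073, 27190]]
... * rho(a^-1) = [[5, 2], [17, 7]]  ->  [[-103696, -43081], [351865, 146184]]
... * rho(c^-1) = [[3, 1], [2, 1]]  ->  [[-397250, -146777], [1347963, 498049]]
... * rho(a^-1) = [[5, 2], [17, 7]]  ->  [[-4481459, -1821939], [15206648, 6182269]]
... * rho(c^-1) = [[3, 1], [2, 1]]  ->  [[-17088255, -6303398], [57984482, 21388917]]
tr = -17088255 + 21388917 = 4300662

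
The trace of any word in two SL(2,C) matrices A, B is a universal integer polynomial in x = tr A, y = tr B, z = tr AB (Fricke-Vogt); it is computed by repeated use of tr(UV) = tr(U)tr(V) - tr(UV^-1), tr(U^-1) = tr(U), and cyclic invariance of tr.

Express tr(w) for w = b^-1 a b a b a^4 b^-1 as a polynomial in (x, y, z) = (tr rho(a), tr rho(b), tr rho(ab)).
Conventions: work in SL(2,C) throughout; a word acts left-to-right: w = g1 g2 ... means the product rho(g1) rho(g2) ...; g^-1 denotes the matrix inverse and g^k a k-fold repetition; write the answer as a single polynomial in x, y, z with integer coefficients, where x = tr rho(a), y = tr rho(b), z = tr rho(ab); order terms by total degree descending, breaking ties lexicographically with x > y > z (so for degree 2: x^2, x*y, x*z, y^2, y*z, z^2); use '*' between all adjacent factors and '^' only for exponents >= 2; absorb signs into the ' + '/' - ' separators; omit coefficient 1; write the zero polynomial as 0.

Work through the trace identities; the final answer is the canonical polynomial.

trace(b a b a) = trace(b a) * trace(b a) - trace(1)   [split at repeated b] = z^2 - 2
trace(b a b) = trace(b) * trace(a b) - trace(a) = y*z - x
trace(b a b a^2) = trace(a) * trace(b a b a) - trace(b a b) = x*z^2 - y*z - x
trace(a b a b a^2) = trace(a) * trace(b a b a^2) - trace(b a b a) = x^2*z^2 - x*y*z - x^2 - z^2 + 2
trace(a^3 b a b a) = trace(a) * trace(a b a b a^2) - trace(a b a b a) = x^3*z^2 - x^2*y*z - x^3 - 2*x*z^2 + y*z + 3*x
trace(a b a b a^4) = trace(a) * trace(a^3 b a b a) - trace(a^3 b a b) = x^4*z^2 - x^3*y*z - x^4 - 3*x^2*z^2 + 2*x*y*z + 4*x^2 + z^2 - 2
trace(b a b a b a) = trace(a b) * trace(a b a b) - trace(a^-1 b^-1)   [split at repeated a] = z^3 - 3*z
trace(a b a) = trace(a) * trace(b a) - trace(b) = x*z - y
trace(b a b a b) = trace(b) * trace(a b a b) - trace(a b a) = y*z^2 - x*z - y
trace(a b a b a b a) = trace(a) * trace(b a b a b a) - trace(b a b a b) = x*z^3 - y*z^2 - 2*x*z + y
trace(a b a b a b a^2) = trace(a) * trace(a b a b a b a) - trace(a b a b a b) = x^2*z^3 - x*y*z^2 - 2*x^2*z - z^3 + x*y + 3*z
trace(a b a b a^4 b) = trace(a) * trace(a b a b a b a^2) - trace(a b a b a b a) = x^3*z^3 - x^2*y*z^2 - 2*x^3*z - 2*x*z^3 + x^2*y + y*z^2 + 5*x*z - y
trace(b^-1 a b a b a^4) = trace(a b a b a^4) * trace(b) - trace(a b a b a^4 b) = x^4*y*z^2 - x^3*y^2*z - x^3*z^3 - x^4*y - 2*x^2*y*z^2 + 2*x^3*z + 2*x*y^2*z + 2*x*z^3 + 3*x^2*y - 5*x*z - y
trace(b^-1 a b a b a^4 b^-1) = trace(b^-1 a b a b a^4) * trace(b) - trace(b^-1 a b a b a^4 b) = x^4*y^2*z^2 - x^3*y^3*z - x^3*y*z^3 - x^4*y^2 - x^4*z^2 - 2*x^2*y^2*z^2 + 3*x^3*y*z + 2*x*y^3*z + 2*x*y*z^3 + x^4 + 3*x^2*y^2 + 3*x^2*z^2 - 7*x*y*z - 4*x^2 - y^2 - z^2 + 2

x^4*y^2*z^2 - x^3*y^3*z - x^3*y*z^3 - x^4*y^2 - x^4*z^2 - 2*x^2*y^2*z^2 + 3*x^3*y*z + 2*x*y^3*z + 2*x*y*z^3 + x^4 + 3*x^2*y^2 + 3*x^2*z^2 - 7*x*y*z - 4*x^2 - y^2 - z^2 + 2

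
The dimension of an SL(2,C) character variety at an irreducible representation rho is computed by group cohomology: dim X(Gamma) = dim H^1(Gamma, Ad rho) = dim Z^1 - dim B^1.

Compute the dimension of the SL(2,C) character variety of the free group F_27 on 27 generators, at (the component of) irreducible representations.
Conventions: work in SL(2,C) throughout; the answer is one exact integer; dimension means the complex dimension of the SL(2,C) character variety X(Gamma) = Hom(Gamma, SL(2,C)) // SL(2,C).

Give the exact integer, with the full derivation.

78

The free group F_27: 27 generators, no relators.
Z^1(Gamma, Ad rho) = (sl_2)^27: a cocycle is a free choice of one sl_2 vector per generator, so dim Z^1 = 3*27 = 81.
At an irreducible rho the centralizer of the image in sl_2 is 0, so the coboundary map sl_2 -> Z^1 is injective: dim B^1 = 3.
dim X = dim H^1 = dim Z^1 - dim B^1 = 81 - 3 = 78.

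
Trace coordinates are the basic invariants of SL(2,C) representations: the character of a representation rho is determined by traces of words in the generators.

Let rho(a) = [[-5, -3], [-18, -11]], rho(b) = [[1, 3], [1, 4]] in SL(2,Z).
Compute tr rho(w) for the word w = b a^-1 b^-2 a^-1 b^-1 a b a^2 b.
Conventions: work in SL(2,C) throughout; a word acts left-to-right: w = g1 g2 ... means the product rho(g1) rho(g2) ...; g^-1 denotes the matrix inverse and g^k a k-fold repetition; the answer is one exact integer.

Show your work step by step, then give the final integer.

-13182631216

rho(b) = [[1, 3], [1, 4]]
... * rho(a^-1) = [[-11, 3], [18, -5]]  ->  [[43, -12], [61, -17]]
... * rho(b^-1) = [[4, -3], [-1, 1]]  ->  [[184, -141], [261, -200]]
... * rho(b^-1) = [[4, -3], [-1, 1]]  ->  [[877, -693], [1244, -983]]
... * rho(a^-1) = [[-11, 3], [18, -5]]  ->  [[-22121, 6096], [-31378, 8647]]
... * rho(b^-1) = [[4, -3], [-1, 1]]  ->  [[-94580, 72459], [-134159, 102781]]
... * rho(a) = [[-5, -3], [-18, -11]]  ->  [[-831362, -513309], [-1179263, -728114]]
... * rho(b) = [[1, 3], [1, 4]]  ->  [[-1344671, -4547322], [-1907377, -6450245]]
... * rho(a) = [[-5, -3], [-18, -11]]  ->  [[88575151, 54054555], [125641295, 76674826]]
... * rho(a) = [[-5, -3], [-18, -11]]  ->  [[-1415857745, -860325558], [-2008353343, -1220346971]]
... * rho(b) = [[1, 3], [1, 4]]  ->  [[-2276183303, -7688875467], [-3228700314, -10906447913]]
tr = -2276183303 + -10906447913 = -13182631216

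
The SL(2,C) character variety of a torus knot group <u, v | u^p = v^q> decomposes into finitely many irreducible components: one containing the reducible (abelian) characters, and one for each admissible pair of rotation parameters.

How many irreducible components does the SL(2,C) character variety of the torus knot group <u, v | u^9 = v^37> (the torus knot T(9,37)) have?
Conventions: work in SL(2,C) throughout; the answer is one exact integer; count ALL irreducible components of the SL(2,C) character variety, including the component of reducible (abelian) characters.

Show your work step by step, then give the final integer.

For T(9,37): irreducibility forces the central element u^9 = v^37 to one of +I, -I.
This locks tr(u) to 2*cos(pi*alpha/9), alpha in 1..8, and tr(v) to 2*cos(pi*beta/37), beta in 1..36, on each component of irreducible characters.
Consistency of u^9 = (-1)^alpha I with v^37 = (-1)^beta I forces alpha = beta (mod 2).
Enumerate parity-matched pairs: 4*18 odd-odd plus 4*18 even-even gives 144.
That is 144 components of irreducible characters, and with the reducible (abelian) component the total is 145.

145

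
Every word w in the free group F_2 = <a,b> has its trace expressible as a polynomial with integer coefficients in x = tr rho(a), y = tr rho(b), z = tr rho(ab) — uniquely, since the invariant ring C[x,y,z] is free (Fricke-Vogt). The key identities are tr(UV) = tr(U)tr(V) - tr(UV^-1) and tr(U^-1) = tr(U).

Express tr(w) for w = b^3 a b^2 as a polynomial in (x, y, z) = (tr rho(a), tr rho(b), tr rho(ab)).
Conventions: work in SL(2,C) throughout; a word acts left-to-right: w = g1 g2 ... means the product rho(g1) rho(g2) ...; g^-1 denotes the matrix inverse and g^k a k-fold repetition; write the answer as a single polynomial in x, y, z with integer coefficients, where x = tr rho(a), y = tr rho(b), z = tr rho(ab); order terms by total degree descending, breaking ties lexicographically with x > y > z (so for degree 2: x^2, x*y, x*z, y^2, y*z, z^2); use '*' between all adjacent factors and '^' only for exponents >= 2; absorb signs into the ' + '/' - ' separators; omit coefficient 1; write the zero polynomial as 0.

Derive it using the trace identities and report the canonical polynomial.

tr(b a b) = tr(b) tr(a b) - tr(a)  (reduce the b square) = y*z - x
so tr(b a b^2) = tr(b) tr(b a b) - tr(b a)  (reduce the b square) = y^2*z - x*y - z
tr(b a b^3) = tr(b) tr(b a b^2) - tr(b a b)  (reduce the b square) = y^3*z - x*y^2 - 2*y*z + x
so tr(b^3 a b^2) = tr(b) tr(b a b^3) - tr(b a b^2)  (reduce the b square) = y^4*z - x*y^3 - 3*y^2*z + 2*x*y + z

y^4*z - x*y^3 - 3*y^2*z + 2*x*y + z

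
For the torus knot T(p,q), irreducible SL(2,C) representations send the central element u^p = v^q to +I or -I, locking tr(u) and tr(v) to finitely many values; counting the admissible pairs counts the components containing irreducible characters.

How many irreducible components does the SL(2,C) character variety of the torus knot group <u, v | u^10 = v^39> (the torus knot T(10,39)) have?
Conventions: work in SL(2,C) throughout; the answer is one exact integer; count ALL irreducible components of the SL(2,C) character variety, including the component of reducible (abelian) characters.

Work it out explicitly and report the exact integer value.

172

For T(10,39): irreducibility forces the central element u^10 = v^39 to one of +I, -I.
This locks tr(u) to 2*cos(pi*alpha/10), alpha in 1..9, and tr(v) to 2*cos(pi*beta/39), beta in 1..38, on each component of irreducible characters.
Consistency of u^10 = (-1)^alpha I with v^39 = (-1)^beta I forces alpha = beta (mod 2).
Enumerate parity-matched pairs: 5*19 odd-odd plus 4*19 even-even gives 171.
components with irreducible characters: 171; plus the single component of reducible (abelian) characters: total 172.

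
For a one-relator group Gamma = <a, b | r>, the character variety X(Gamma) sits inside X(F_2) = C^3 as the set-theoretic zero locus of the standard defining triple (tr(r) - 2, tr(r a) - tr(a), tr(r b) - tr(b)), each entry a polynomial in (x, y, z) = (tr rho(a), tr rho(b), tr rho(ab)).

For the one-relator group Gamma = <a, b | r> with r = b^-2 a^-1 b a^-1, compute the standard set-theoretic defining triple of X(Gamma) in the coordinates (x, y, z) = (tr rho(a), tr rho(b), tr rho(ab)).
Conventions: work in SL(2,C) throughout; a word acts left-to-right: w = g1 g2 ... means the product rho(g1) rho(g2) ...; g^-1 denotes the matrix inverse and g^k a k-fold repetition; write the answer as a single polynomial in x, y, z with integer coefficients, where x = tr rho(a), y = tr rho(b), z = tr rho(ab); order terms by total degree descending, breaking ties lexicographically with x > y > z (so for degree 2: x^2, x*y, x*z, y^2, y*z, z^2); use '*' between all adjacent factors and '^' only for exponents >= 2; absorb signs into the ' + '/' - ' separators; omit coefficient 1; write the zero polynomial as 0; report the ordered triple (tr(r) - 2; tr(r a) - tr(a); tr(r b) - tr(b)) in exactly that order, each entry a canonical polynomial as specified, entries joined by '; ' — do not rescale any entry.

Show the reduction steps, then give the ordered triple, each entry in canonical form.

x*y^2*z - x^2*y - y^3 - y*z^2 + x*z + 3*y - 2; -x + z; x*y*z - y^2 - z^2 - y + 2

tr(a^-1) = tr(a) = x
so tr(b a b) = tr(b)*tr(a b) - tr(a)  (reduce the b square) = y*z - x
tr(b a b a) = tr(a b)*tr(a b) - tr(1)  (split on a) = z^2 - 2
tr(a b a^-1 b) = tr(b a b)*tr(a) - tr(b a b a)  (eliminate a^-1) = x*y*z - x^2 - z^2 + 2
tr(b a^-1 b^-1 a) = tr(a b a^-1)*tr(b) - tr(a b a^-1 b)  (eliminate b^-1) = -x*y*z + x^2 + y^2 + z^2 - 2
tr(b^-1 a^-1 b a^-1) = tr(b a^-1 b^-1)*tr(a) - tr(b a^-1 b^-1 a)  (eliminate a^-1) = x*y*z - y^2 - z^2 + 2
so tr(b a^-1) = tr(b)*tr(a) - tr(b a)  (eliminate a^-1) = x*y - z
so tr(a^-1 b a^-1) = tr(b a^-1)*tr(a) - tr(b)  (eliminate a^-1) = x^2*y - x*z - y
tr(b^-2 a^-1 b a^-1) = tr(b^-1 a^-1 b a^-1)*tr(b) - tr(b^-1 a^-1 b a^-1 b)  (eliminate b^-1) = x*y^2*z - x^2*y - y^3 - y*z^2 + x*z + 3*y
assemble the triple (tr(r) - 2; tr(r a) - x; tr(r b) - y)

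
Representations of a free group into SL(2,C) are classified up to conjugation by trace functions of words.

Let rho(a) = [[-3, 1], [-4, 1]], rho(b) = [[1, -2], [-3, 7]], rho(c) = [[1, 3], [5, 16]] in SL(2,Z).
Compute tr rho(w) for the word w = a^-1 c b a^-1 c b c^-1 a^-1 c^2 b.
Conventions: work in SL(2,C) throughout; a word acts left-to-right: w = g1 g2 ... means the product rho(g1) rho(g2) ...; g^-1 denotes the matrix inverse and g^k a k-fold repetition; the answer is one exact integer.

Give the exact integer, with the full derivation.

rho(a^-1) = [[1, -1], [4, -3]]
... * rho(c) = [[1, 3], [5, 16]]  ->  [[-4, -13], [-11, -36]]
... * rho(b) = [[1, -2], [-3, 7]]  ->  [[35, -83], [97, -230]]
... * rho(a^-1) = [[1, -1], [4, -3]]  ->  [[-297, 214], [-823, 593]]
... * rho(c) = [[1, 3], [5, 16]]  ->  [[773, 2533], [2142, 7019]]
... * rho(b) = [[1, -2], [-3, 7]]  ->  [[-6826, 16185], [-18915, 44849]]
... * rho(c^-1) = [[16, -3], [-5, 1]]  ->  [[-190141, 36663], [-526885, 101594]]
... * rho(a^-1) = [[1, -1], [4, -3]]  ->  [[-43489, 80152], [-120509, 222103]]
... * rho(c) = [[1, 3], [5, 16]]  ->  [[357271, 1151965], [990006, 3192121]]
... * rho(c) = [[1, 3], [5, 16]]  ->  [[6117096, 19503253], [16950611, 54043954]]
... * rho(b) = [[1, -2], [-3, 7]]  ->  [[-52392663, 124288579], [-145181251, 344406456]]
tr = -52392663 + 344406456 = 292013793

292013793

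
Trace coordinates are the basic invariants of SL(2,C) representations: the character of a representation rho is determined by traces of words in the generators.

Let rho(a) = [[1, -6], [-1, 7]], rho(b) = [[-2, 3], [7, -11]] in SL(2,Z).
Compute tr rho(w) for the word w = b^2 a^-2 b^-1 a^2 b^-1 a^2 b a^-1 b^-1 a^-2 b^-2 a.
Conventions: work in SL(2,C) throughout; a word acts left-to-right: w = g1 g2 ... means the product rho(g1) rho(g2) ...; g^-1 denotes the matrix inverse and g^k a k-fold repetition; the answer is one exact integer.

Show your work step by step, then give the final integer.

-13443642156601777

rho(b) = [[-2, 3], [7, -11]]
... * rho(b) = [[-2, 3], [7, -11]]  ->  [[25, -39], [-91, 142]]
... * rho(a^-1) = [[7, 6], [1, 1]]  ->  [[136, 111], [-495, -404]]
... * rho(a^-1) = [[7, 6], [1, 1]]  ->  [[1063, 927], [-3869, -3374]]
... * rho(b^-1) = [[-11, -3], [-7, -2]]  ->  [[-18182, -5043], [66177, 18355]]
... * rho(a) = [[1, -6], [-1, 7]]  ->  [[-13139, 73791], [47822, -268577]]
... * rho(a) = [[1, -6], [-1, 7]]  ->  [[-86930, 595371], [316399, -2166971]]
... * rho(b^-1) = [[-11, -3], [-7, -2]]  ->  [[-3211367, -929952], [11688408, 3384745]]
... * rho(a) = [[1, -6], [-1, 7]]  ->  [[-2281415, 12758538], [8303663, -46437233]]
... * rho(a) = [[1, -6], [-1, 7]]  ->  [[-15039953, 102998256], [54740896, -374882609]]
... * rho(b) = [[-2, 3], [7, -11]]  ->  [[751067698, -1178100675], [-2733660055, 4287931387]]
... * rho(a^-1) = [[7, 6], [1, 1]]  ->  [[4079373211, 3328305513], [-14847688998, -12114028943]]
... * rho(b^-1) = [[-11, -3], [-7, -2]]  ->  [[-68171243912, -18894730659], [248122781579, 68771124880]]
... * rho(a^-1) = [[7, 6], [1, 1]]  ->  [[-496093438043, -427922194131], [1805630595933, 1557507814354]]
... * rho(a^-1) = [[7, 6], [1, 1]]  ->  [[-3900576260432, -3404482822389], [14196921985885, 12391291389952]]
... * rho(b^-1) = [[-11, -3], [-7, -2]]  ->  [[66737718621475, 18510694426074], [-242905181574399, -67373348737559]]
... * rho(b^-1) = [[-11, -3], [-7, -2]]  ->  [[-863689765818743, -237234544716573], [3143570438481302, 863462242198315]]
... * rho(a) = [[1, -6], [-1, 7]]  ->  [[-626455221102170, 3521496781896447], [2280108196282987, -12817186935499607]]
tr = -626455221102170 + -12817186935499607 = -13443642156601777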